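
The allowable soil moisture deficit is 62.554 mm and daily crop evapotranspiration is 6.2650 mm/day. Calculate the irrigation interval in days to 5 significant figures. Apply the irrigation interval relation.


Approach: apply the irrigation interval relation, interval = SMD / ETc.
interval = 62.554 / 6.2650 = 9.9847 days
Therefore the irrigation interval = 9.9847 days.


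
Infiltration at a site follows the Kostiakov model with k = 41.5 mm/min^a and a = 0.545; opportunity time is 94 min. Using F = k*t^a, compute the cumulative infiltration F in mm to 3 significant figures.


F = 41.5 * 94^0.545 = 494 mm
Therefore the cumulative infiltration F = 494 mm.


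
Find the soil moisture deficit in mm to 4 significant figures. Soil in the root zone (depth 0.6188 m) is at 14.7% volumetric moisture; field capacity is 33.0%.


Approach: apply the soil moisture deficit relation, SMD = (FC - theta)/100 * depth * 1000.
SMD = (33.0 - 14.7)/100 * 0.6188 * 1000 = 113.2 mm
Therefore the soil moisture deficit = 113.2 mm.


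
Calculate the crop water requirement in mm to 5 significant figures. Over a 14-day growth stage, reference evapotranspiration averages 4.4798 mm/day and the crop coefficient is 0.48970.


Approach: apply the crop water requirement relation, CWR = ET0 * Kc * days.
CWR = 4.4798 * 0.48970 * 14 = 30.713 mm
Therefore the crop water requirement = 30.713 mm.


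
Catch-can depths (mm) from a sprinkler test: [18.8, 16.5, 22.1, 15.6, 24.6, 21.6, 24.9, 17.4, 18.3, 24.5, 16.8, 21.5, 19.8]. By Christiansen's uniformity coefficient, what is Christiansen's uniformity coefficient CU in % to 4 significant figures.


Approach: apply Christiansen's uniformity coefficient, CU = (1 - mean_abs_deviation/mean)*100.
mean = 20.1846 mm
mean |d_i - mean| = 2.78343 mm
CU = (1 - 2.78343/20.1846)*100 = 86.21 %
Therefore Christiansen's uniformity coefficient CU = 86.21 %.


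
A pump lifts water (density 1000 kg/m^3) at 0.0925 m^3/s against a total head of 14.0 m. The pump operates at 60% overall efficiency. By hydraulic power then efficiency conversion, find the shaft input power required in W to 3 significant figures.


Approach: apply hydraulic power then efficiency conversion, P = rho*g*Q*H; P_in = P/eta.
Step 1 — hydraulic power (P = rho*g*Q*H):
  P = 1000 * 9.81 * 0.0925 * 14.0 = 12704 W
Step 2 — input power: P_in = P/eta = 12704 / 0.6 = 21200 W
Therefore the shaft input power required = 21200 W.


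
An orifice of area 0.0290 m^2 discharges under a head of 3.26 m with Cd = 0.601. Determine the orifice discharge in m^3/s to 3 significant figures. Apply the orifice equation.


Approach: apply the orifice equation, Q = Cd*A*sqrt(2*g*h).
Q = 0.601 * 0.0290 * sqrt(2*9.81*3.26) = 0.139 m^3/s
Therefore the orifice discharge = 0.139 m^3/s.


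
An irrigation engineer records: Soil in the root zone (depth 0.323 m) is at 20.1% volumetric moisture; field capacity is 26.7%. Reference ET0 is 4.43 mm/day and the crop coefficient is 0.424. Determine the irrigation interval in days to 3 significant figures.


Approach: apply soil-water budget scheduling, SMD = (FC-theta)/100*depth*1000; ETc = ET0*Kc; interval = SMD/ETc.
Step 1 — soil moisture deficit:
  SMD = (26.7 - 20.1)/100 * 0.323 * 1000 = 21.318 mm
Step 2 — daily crop ET (ETc = ET0*Kc):
  ETc = 4.43 * 0.424 = 1.8783 mm/day
Step 3 — irrigation interval (SMD/ETc):
  interval = 21.318 / 1.8783 = 11.3 days
Therefore the irrigation interval = 11.3 days.


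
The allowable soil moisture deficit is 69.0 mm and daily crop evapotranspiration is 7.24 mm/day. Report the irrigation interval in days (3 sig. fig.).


Approach: apply the irrigation interval relation, interval = SMD / ETc.
interval = 69.0 / 7.24 = 9.53 days
Therefore the irrigation interval = 9.53 days.


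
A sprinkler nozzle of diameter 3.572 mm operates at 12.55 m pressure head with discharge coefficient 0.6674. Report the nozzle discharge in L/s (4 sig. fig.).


Approach: apply the orifice equation, Q = Cd*A*sqrt(2*g*h), A = pi*(d/2)^2.
A = pi*(3.572e-3/2)^2 = 1.00210e-05 m^2
Q = 0.6674 * 1.00210e-05 * sqrt(2*9.81*12.55) * 1000 = 0.1049 L/s
Therefore the nozzle discharge = 0.1049 L/s.


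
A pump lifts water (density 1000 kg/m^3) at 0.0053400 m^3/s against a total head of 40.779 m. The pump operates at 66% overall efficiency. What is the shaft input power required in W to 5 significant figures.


Approach: apply hydraulic power then efficiency conversion, P = rho*g*Q*H; P_in = P/eta.
Step 1 — hydraulic power (P = rho*g*Q*H):
  P = 1000 * 9.81 * 0.0053400 * 40.779 = 2136.224 W
Step 2 — input power: P_in = P/eta = 2136.224 / 0.66 = 3236.7 W
Therefore the shaft input power required = 3236.7 W.


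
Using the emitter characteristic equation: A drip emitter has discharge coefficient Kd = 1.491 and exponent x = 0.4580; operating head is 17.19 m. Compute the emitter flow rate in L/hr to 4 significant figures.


Approach: apply the emitter characteristic equation, q = Kd * h^x.
q = 1.491 * 17.19^0.4580 = 5.486 L/hr
Therefore the emitter flow rate = 5.486 L/hr.


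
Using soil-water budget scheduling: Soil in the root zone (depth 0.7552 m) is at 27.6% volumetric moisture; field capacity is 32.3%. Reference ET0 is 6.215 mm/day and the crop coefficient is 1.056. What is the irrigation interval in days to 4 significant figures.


Approach: apply soil-water budget scheduling, SMD = (FC-theta)/100*depth*1000; ETc = ET0*Kc; interval = SMD/ETc.
Step 1 — soil moisture deficit:
  SMD = (32.3 - 27.6)/100 * 0.7552 * 1000 = 35.4944 mm
Step 2 — daily crop ET (ETc = ET0*Kc):
  ETc = 6.215 * 1.056 = 6.56304 mm/day
Step 3 — irrigation interval (SMD/ETc):
  interval = 35.4944 / 6.56304 = 5.408 days
Therefore the irrigation interval = 5.408 days.


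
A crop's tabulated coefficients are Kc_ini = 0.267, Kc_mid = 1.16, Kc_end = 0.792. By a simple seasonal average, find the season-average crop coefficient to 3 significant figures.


Approach: apply a simple seasonal average, Kc_avg = (Kc_ini + Kc_mid + Kc_end)/3.
Kc_avg = (0.267 + 1.16 + 0.792)/3 = 0.740
Therefore the season-average crop coefficient = 0.740.


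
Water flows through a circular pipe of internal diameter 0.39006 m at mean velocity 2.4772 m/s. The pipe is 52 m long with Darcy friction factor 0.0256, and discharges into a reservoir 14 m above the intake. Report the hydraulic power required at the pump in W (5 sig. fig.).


Approach: apply continuity + Darcy-Weisbach + hydraulic power, Q = A*v; hf = f*(L/D)*(v^2/(2g)); H = static + hf; P = rho*g*Q*H.
Step 1 — flow rate (continuity, Q = A*v):
  A = pi*(0.39006/2)^2 = 0.1194958 m^2
  Q = 0.1194958 * 2.4772 = 0.2960150 m^3/s
Step 2 — friction head loss (Darcy-Weisbach):
  hf = 0.0256 * (52/0.39006) * (2.4772^2 / (2*9.81))
  hf = 1.067419 m
Step 3 — total head: H = 14 + 1.067419 = 15.06742 m
Step 4 — hydraulic power (P = rho*g*Q*H):
  P = 1000 * 9.81 * 0.2960150 * 15.06742 = 43754 W
Therefore the hydraulic power required at the pump = 43754 W.


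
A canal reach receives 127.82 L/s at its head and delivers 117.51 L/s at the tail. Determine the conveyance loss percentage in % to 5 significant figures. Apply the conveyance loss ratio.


Approach: apply the conveyance loss ratio, loss% = ((Q_head - Q_tail)/Q_head)*100.
loss = ((127.82 - 117.51)/127.82)*100 = 8.0660 %
Therefore the conveyance loss percentage = 8.0660 %.


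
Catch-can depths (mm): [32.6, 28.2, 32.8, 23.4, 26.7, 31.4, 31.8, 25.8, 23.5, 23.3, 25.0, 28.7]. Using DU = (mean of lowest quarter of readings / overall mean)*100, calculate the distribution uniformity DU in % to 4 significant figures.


sorted lowest 3 of 12: [23.3, 23.4, 23.5] -> mean = 23.4000 mm
overall mean = 27.7667 mm
DU = (23.4000/27.7667)*100 = 84.27 %
Therefore the distribution uniformity DU = 84.27 %.


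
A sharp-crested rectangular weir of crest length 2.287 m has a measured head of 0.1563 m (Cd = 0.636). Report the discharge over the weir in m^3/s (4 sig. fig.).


Approach: apply the rectangular weir equation, Q = (2/3)*Cd*L*sqrt(2g)*H^1.5.
Q = (2/3)*0.636*2.287*sqrt(2*9.81)*0.1563^1.5 = 0.2654 m^3/s
Therefore the discharge over the weir = 0.2654 m^3/s.


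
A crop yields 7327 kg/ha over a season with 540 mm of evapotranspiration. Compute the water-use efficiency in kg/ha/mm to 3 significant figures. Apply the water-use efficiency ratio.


Approach: apply the water-use efficiency ratio, WUE = yield/ET.
WUE = 7327 / 540 = 13.6 kg/ha/mm
Therefore the water-use efficiency = 13.6 kg/ha/mm.


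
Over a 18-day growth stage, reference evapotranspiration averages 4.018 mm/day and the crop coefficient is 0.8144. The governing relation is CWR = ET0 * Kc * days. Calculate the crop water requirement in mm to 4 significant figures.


CWR = 4.018 * 0.8144 * 18 = 58.90 mm
Therefore the crop water requirement = 58.90 mm.


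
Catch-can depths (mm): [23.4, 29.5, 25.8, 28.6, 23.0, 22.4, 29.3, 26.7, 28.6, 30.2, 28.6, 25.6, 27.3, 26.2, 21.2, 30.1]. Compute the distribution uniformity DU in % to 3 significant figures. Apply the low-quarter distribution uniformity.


Approach: apply the low-quarter distribution uniformity, DU = (mean of lowest quarter of readings / overall mean)*100.
sorted lowest 4 of 16: [21.2, 22.4, 23.0, 23.4] -> mean = 22.500 mm
overall mean = 26.656 mm
DU = (22.500/26.656)*100 = 84.4 %
Therefore the distribution uniformity DU = 84.4 %.


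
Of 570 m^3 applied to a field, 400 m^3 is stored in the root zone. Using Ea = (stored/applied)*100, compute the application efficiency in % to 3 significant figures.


Ea = (400/570)*100 = 70.2 %
Therefore the application efficiency = 70.2 %.


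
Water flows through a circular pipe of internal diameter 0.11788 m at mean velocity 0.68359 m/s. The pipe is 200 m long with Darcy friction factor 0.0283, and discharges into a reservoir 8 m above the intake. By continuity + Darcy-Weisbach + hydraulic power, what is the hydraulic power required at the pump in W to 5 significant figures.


Approach: apply continuity + Darcy-Weisbach + hydraulic power, Q = A*v; hf = f*(L/D)*(v^2/(2g)); H = static + hf; P = rho*g*Q*H.
Step 1 — flow rate (continuity, Q = A*v):
  A = pi*(0.11788/2)^2 = 0.01091365 m^2
  Q = 0.01091365 * 0.68359 = 0.007460464 m^3/s
Step 2 — friction head loss (Darcy-Weisbach):
  hf = 0.0283 * (200/0.11788) * (0.68359^2 / (2*9.81))
  hf = 1.143586 m
Step 3 — total head: H = 8 + 1.143586 = 9.143586 m
Step 4 — hydraulic power (P = rho*g*Q*H):
  P = 1000 * 9.81 * 0.007460464 * 9.143586 = 669.19 W
Therefore the hydraulic power required at the pump = 669.19 W.


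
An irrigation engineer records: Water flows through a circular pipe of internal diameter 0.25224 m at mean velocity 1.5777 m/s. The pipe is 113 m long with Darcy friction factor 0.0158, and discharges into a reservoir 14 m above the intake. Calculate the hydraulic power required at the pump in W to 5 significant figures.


Approach: apply continuity + Darcy-Weisbach + hydraulic power, Q = A*v; hf = f*(L/D)*(v^2/(2g)); H = static + hf; P = rho*g*Q*H.
Step 1 — flow rate (continuity, Q = A*v):
  A = pi*(0.25224/2)^2 = 0.04997097 m^2
  Q = 0.04997097 * 1.5777 = 0.07883920 m^3/s
Step 2 — friction head loss (Darcy-Weisbach):
  hf = 0.0158 * (113/0.25224) * (1.5777^2 / (2*9.81))
  hf = 0.8979898 m
Step 3 — total head: H = 14 + 0.8979898 = 14.89799 m
Step 4 — hydraulic power (P = rho*g*Q*H):
  P = 1000 * 9.81 * 0.07883920 * 14.89799 = 11522 W
Therefore the hydraulic power required at the pump = 11522 W.


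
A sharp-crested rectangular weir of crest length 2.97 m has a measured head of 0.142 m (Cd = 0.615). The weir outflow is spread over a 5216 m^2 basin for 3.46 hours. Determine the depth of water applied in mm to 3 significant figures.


Approach: apply the rectangular weir equation with a volume-to-depth conversion, Q = (2/3)*Cd*L*sqrt(2g)*H^1.5; d = Q*t/A * 1000.
Step 1 — weir discharge:
  Q = (2/3)*0.615*2.97*sqrt(2*9.81)*0.142^1.5 = 0.28862 m^3/s
Step 2 — volume: V = 0.28862 * 3.46*3600 = 3595.0 m^3
Step 3 — depth: d = V/A * 1000 = 3595.0/5216 * 1000 = 689 mm
Therefore the depth of water applied = 689 mm.


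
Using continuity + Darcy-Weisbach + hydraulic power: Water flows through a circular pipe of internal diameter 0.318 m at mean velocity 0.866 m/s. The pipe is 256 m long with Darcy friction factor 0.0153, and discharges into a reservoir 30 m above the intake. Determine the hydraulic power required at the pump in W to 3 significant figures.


Approach: apply continuity + Darcy-Weisbach + hydraulic power, Q = A*v; hf = f*(L/D)*(v^2/(2g)); H = static + hf; P = rho*g*Q*H.
Step 1 — flow rate (continuity, Q = A*v):
  A = pi*(0.318/2)^2 = 0.079423 m^2
  Q = 0.079423 * 0.866 = 0.068780 m^3/s
Step 2 — friction head loss (Darcy-Weisbach):
  hf = 0.0153 * (256/0.318) * (0.866^2 / (2*9.81))
  hf = 0.47080 m
Step 3 — total head: H = 30 + 0.47080 = 30.471 m
Step 4 — hydraulic power (P = rho*g*Q*H):
  P = 1000 * 9.81 * 0.068780 * 30.471 = 20600 W
Therefore the hydraulic power required at the pump = 20600 W.


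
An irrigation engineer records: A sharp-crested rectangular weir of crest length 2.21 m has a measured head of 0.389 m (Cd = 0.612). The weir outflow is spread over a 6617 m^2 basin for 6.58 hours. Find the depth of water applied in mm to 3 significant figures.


Approach: apply the rectangular weir equation with a volume-to-depth conversion, Q = (2/3)*Cd*L*sqrt(2g)*H^1.5; d = Q*t/A * 1000.
Step 1 — weir discharge:
  Q = (2/3)*0.612*2.21*sqrt(2*9.81)*0.389^1.5 = 0.96901 m^3/s
Step 2 — volume: V = 0.96901 * 6.58*3600 = 22954 m^3
Step 3 — depth: d = V/A * 1000 = 22954/6617 * 1000 = 3470 mm
Therefore the depth of water applied = 3470 mm.


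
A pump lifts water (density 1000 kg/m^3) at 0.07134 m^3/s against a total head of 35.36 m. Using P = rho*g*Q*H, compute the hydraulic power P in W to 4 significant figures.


P = 1000 * 9.81 * 0.07134 * 35.36 = 24750 W
Therefore the hydraulic power P = 24750 W.


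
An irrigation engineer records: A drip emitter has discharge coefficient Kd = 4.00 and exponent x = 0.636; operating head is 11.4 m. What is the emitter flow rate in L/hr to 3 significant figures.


Approach: apply the emitter characteristic equation, q = Kd * h^x.
q = 4.00 * 11.4^0.636 = 18.8 L/hr
Therefore the emitter flow rate = 18.8 L/hr.


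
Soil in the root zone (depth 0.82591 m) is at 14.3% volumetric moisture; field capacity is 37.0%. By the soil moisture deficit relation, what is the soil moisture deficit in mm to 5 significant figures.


Approach: apply the soil moisture deficit relation, SMD = (FC - theta)/100 * depth * 1000.
SMD = (37.0 - 14.3)/100 * 0.82591 * 1000 = 187.48 mm
Therefore the soil moisture deficit = 187.48 mm.


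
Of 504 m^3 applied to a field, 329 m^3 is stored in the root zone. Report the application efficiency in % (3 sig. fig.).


Approach: apply the application efficiency ratio, Ea = (stored/applied)*100.
Ea = (329/504)*100 = 65.3 %
Therefore the application efficiency = 65.3 %.


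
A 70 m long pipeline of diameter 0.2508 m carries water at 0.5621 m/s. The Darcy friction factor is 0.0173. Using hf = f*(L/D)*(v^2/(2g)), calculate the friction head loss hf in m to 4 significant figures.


hf = 0.0173 * (70/0.2508) * (0.5621^2 / (2*9.81))
hf = 0.07776 m
Therefore the friction head loss hf = 0.07776 m.


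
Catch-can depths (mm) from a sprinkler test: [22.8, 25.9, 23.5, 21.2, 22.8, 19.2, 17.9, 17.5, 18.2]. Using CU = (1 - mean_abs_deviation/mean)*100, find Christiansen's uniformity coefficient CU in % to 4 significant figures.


mean = 21.0000 mm
mean |d_i - mean| = 2.48889 mm
CU = (1 - 2.48889/21.0000)*100 = 88.15 %
Therefore Christiansen's uniformity coefficient CU = 88.15 %.


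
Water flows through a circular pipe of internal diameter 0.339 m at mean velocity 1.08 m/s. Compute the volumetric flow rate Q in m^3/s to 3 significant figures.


Approach: apply the continuity equation for pipe flow, Q = A * v with A = pi*(D/2)^2.
A = pi*(0.339/2)^2 = 0.090259 m^2
Q = 0.090259 * 1.08 = 0.0975 m^3/s
Therefore the volumetric flow rate Q = 0.0975 m^3/s.


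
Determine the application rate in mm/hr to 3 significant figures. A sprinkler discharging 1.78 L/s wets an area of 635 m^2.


Approach: apply the application rate relation, rate = (Q/A)*3600.
rate = (1.78 / 635) * 3600 = 10.1 mm/hr
Therefore the application rate = 10.1 mm/hr.


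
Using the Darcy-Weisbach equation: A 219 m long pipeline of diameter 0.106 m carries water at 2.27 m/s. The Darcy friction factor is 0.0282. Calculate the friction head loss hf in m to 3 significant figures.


Approach: apply the Darcy-Weisbach equation, hf = f*(L/D)*(v^2/(2g)).
hf = 0.0282 * (219/0.106) * (2.27^2 / (2*9.81))
hf = 15.3 m
Therefore the friction head loss hf = 15.3 m.


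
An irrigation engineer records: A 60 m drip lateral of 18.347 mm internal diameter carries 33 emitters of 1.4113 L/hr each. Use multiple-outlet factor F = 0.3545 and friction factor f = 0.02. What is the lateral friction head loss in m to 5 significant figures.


Approach: apply Darcy-Weisbach with the multiple-outlet F-factor, Q = n*q/(3600*1000) m^3/s; v = Q/A; hf = F*f*(L/D)*(v^2/(2g)).
Q = 33*1.4113/(3600*1000) = 1.293692e-05 m^3/s
A = pi*(18.347e-3/2)^2 = 2.643748e-04 m^2, so v = Q/A = 0.04893401 m/s
hf = 0.3545*0.02*(60/0.018347)*(0.04893401^2/(2*9.81)) = 0.0028298 m
Therefore the lateral friction head loss = 0.0028298 m.


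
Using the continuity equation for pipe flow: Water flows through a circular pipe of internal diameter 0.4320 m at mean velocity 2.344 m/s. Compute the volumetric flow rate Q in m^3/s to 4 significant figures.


Approach: apply the continuity equation for pipe flow, Q = A * v with A = pi*(D/2)^2.
A = pi*(0.4320/2)^2 = 0.146574 m^2
Q = 0.146574 * 2.344 = 0.3436 m^3/s
Therefore the volumetric flow rate Q = 0.3436 m^3/s.


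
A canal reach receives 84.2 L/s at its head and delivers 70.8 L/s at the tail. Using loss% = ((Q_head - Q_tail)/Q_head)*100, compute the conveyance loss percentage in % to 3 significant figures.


loss = ((84.2 - 70.8)/84.2)*100 = 15.9 %
Therefore the conveyance loss percentage = 15.9 %.


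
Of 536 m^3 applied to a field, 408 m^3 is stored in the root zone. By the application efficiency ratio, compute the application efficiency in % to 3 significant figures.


Approach: apply the application efficiency ratio, Ea = (stored/applied)*100.
Ea = (408/536)*100 = 76.1 %
Therefore the application efficiency = 76.1 %.


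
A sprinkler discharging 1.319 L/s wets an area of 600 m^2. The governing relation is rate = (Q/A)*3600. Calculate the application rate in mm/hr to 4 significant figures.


rate = (1.319 / 600) * 3600 = 7.914 mm/hr
Therefore the application rate = 7.914 mm/hr.


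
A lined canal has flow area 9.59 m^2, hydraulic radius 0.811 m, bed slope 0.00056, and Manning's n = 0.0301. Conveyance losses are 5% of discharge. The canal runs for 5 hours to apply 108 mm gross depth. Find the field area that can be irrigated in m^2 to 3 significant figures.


Approach: apply Manning's equation with a conveyance and depth budget, Q = (1/n)*A*R^(2/3)*S^(1/2); Q_field = Q*(1-loss); Area = Q_field*t/(d/1000).
Step 1 — canal discharge (Manning's equation):
  Q = (1/0.0301) * 9.59 * 0.811^(2/3) * 0.00056^(1/2) = 6.5568 m^3/s
Step 2 — delivered flow: Q_field = 6.5568*(1 - 5/100) = 6.2290 m^3/s
Step 3 — volume delivered: V = 6.2290 * 5*3600 = 112120 m^3
Step 4 — area served: A = V / (depth/1000) = 112120 / 0.108 = 1040000 m^2
Therefore the field area that can be irrigated = 1040000 m^2.


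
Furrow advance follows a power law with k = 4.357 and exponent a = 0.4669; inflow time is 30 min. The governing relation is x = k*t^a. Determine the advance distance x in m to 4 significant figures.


x = 4.357 * 30^0.4669 = 21.32 m
Therefore the advance distance x = 21.32 m.


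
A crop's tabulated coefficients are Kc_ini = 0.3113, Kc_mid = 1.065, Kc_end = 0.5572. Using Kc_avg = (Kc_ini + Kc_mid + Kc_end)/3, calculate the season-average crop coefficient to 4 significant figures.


Kc_avg = (0.3113 + 1.065 + 0.5572)/3 = 0.6445
Therefore the season-average crop coefficient = 0.6445.


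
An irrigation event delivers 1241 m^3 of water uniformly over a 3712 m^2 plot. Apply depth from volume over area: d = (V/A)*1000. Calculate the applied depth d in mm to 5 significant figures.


d = (1241 / 3712) * 1000 = 334.32 mm
Therefore the applied depth d = 334.32 mm.


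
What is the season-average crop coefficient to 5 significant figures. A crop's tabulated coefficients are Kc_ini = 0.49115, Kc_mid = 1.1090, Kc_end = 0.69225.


Approach: apply a simple seasonal average, Kc_avg = (Kc_ini + Kc_mid + Kc_end)/3.
Kc_avg = (0.49115 + 1.1090 + 0.69225)/3 = 0.76413
Therefore the season-average crop coefficient = 0.76413.


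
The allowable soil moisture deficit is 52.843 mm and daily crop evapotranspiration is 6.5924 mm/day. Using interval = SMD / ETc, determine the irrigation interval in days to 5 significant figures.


interval = 52.843 / 6.5924 = 8.0157 days
Therefore the irrigation interval = 8.0157 days.


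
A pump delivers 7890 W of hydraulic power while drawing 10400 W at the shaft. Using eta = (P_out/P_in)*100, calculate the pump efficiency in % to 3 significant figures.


eta = (7890 / 10400) * 100 = 75.9 %
Therefore the pump efficiency = 75.9 %.


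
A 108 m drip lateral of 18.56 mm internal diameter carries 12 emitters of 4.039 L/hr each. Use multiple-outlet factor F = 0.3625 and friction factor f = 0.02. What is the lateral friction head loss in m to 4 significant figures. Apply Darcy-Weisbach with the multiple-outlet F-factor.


Approach: apply Darcy-Weisbach with the multiple-outlet F-factor, Q = n*q/(3600*1000) m^3/s; v = Q/A; hf = F*f*(L/D)*(v^2/(2g)).
Q = 12*4.039/(3600*1000) = 1.34633e-05 m^3/s
A = pi*(18.56e-3/2)^2 = 2.70549e-04 m^2, so v = Q/A = 0.0497630 m/s
hf = 0.3625*0.02*(108/0.01856)*(0.0497630^2/(2*9.81)) = 0.005325 m
Therefore the lateral friction head loss = 0.005325 m.


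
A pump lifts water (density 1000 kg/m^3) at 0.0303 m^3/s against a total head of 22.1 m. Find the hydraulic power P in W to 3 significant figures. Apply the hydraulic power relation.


Approach: apply the hydraulic power relation, P = rho*g*Q*H.
P = 1000 * 9.81 * 0.0303 * 22.1 = 6570 W
Therefore the hydraulic power P = 6570 W.


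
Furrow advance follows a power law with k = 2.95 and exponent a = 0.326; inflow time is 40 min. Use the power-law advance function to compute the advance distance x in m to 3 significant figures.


Approach: apply the power-law advance function, x = k*t^a.
x = 2.95 * 40^0.326 = 9.82 m
Therefore the advance distance x = 9.82 m.


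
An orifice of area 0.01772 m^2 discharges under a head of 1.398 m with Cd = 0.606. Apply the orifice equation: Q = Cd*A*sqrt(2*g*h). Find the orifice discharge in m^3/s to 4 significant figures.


Q = 0.606 * 0.01772 * sqrt(2*9.81*1.398) = 0.05624 m^3/s
Therefore the orifice discharge = 0.05624 m^3/s.


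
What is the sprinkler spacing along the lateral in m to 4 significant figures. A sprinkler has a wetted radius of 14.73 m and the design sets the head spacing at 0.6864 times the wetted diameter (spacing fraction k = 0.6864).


Approach: apply the sprinkler spacing rule (spacing as a fraction of wetted diameter), S = k*(2*R).
S = 0.6864 * (2 * 14.73) = 20.22 m
Therefore the sprinkler spacing along the lateral = 20.22 m.


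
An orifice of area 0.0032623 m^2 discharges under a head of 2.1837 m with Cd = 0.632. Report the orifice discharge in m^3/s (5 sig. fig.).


Approach: apply the orifice equation, Q = Cd*A*sqrt(2*g*h).
Q = 0.632 * 0.0032623 * sqrt(2*9.81*2.1837) = 0.013495 m^3/s
Therefore the orifice discharge = 0.013495 m^3/s.


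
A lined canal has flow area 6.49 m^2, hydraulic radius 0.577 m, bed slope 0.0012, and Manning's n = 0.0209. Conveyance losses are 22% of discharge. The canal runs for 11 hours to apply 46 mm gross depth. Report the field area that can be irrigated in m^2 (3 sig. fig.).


Approach: apply Manning's equation with a conveyance and depth budget, Q = (1/n)*A*R^(2/3)*S^(1/2); Q_field = Q*(1-loss); Area = Q_field*t/(d/1000).
Step 1 — canal discharge (Manning's equation):
  Q = (1/0.0209) * 6.49 * 0.577^(2/3) * 0.0012^(1/2) = 7.4554 m^3/s
Step 2 — delivered flow: Q_field = 7.4554*(1 - 22/100) = 5.8152 m^3/s
Step 3 — volume delivered: V = 5.8152 * 11*3600 = 230280 m^3
Step 4 — area served: A = V / (depth/1000) = 230280 / 0.046 = 5010000 m^2
Therefore the field area that can be irrigated = 5010000 m^2.


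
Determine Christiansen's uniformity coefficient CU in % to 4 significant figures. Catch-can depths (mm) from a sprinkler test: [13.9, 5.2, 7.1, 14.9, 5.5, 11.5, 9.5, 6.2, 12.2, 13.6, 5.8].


Approach: apply Christiansen's uniformity coefficient, CU = (1 - mean_abs_deviation/mean)*100.
mean = 9.58182 mm
mean |d_i - mean| = 3.30744 mm
CU = (1 - 3.30744/9.58182)*100 = 65.48 %
Therefore Christiansen's uniformity coefficient CU = 65.48 %.


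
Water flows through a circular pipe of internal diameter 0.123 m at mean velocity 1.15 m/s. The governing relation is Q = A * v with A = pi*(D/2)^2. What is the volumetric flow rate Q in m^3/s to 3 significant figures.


A = pi*(0.123/2)^2 = 0.011882 m^2
Q = 0.011882 * 1.15 = 0.0137 m^3/s
Therefore the volumetric flow rate Q = 0.0137 m^3/s.


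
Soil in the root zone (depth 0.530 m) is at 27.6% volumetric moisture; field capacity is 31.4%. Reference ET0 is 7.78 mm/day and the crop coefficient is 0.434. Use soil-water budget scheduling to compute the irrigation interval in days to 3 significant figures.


Approach: apply soil-water budget scheduling, SMD = (FC-theta)/100*depth*1000; ETc = ET0*Kc; interval = SMD/ETc.
Step 1 — soil moisture deficit:
  SMD = (31.4 - 27.6)/100 * 0.530 * 1000 = 20.140 mm
Step 2 — daily crop ET (ETc = ET0*Kc):
  ETc = 7.78 * 0.434 = 3.3765 mm/day
Step 3 — irrigation interval (SMD/ETc):
  interval = 20.140 / 3.3765 = 5.96 days
Therefore the irrigation interval = 5.96 days.


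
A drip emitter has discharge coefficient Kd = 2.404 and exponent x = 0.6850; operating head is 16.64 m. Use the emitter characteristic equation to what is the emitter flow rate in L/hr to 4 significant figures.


Approach: apply the emitter characteristic equation, q = Kd * h^x.
q = 2.404 * 16.64^0.6850 = 16.50 L/hr
Therefore the emitter flow rate = 16.50 L/hr.


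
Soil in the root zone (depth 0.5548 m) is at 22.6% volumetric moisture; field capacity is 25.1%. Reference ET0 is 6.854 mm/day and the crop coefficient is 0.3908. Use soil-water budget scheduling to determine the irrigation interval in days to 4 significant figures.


Approach: apply soil-water budget scheduling, SMD = (FC-theta)/100*depth*1000; ETc = ET0*Kc; interval = SMD/ETc.
Step 1 — soil moisture deficit:
  SMD = (25.1 - 22.6)/100 * 0.5548 * 1000 = 13.8700 mm
Step 2 — daily crop ET (ETc = ET0*Kc):
  ETc = 6.854 * 0.3908 = 2.67854 mm/day
Step 3 — irrigation interval (SMD/ETc):
  interval = 13.8700 / 2.67854 = 5.178 days
Therefore the irrigation interval = 5.178 days.


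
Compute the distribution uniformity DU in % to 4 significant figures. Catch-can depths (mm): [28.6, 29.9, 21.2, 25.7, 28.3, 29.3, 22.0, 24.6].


Approach: apply the low-quarter distribution uniformity, DU = (mean of lowest quarter of readings / overall mean)*100.
sorted lowest 2 of 8: [21.2, 22.0] -> mean = 21.6000 mm
overall mean = 26.2000 mm
DU = (21.6000/26.2000)*100 = 82.44 %
Therefore the distribution uniformity DU = 82.44 %.


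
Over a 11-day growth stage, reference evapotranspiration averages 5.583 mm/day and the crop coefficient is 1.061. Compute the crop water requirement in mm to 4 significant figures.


Approach: apply the crop water requirement relation, CWR = ET0 * Kc * days.
CWR = 5.583 * 1.061 * 11 = 65.16 mm
Therefore the crop water requirement = 65.16 mm.


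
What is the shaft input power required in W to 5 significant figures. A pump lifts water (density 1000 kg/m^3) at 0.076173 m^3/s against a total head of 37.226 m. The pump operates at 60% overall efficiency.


Approach: apply hydraulic power then efficiency conversion, P = rho*g*Q*H; P_in = P/eta.
Step 1 — hydraulic power (P = rho*g*Q*H):
  P = 1000 * 9.81 * 0.076173 * 37.226 = 27817.39 W
Step 2 — input power: P_in = P/eta = 27817.39 / 0.6 = 46362 W
Therefore the shaft input power required = 46362 W.


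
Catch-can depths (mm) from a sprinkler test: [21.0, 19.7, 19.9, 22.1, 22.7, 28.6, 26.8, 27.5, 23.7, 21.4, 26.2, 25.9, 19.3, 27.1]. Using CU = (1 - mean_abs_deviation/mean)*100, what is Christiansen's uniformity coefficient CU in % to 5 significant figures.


mean = 23.70714 mm
mean |d_i - mean| = 2.836735 mm
CU = (1 - 2.836735/23.70714)*100 = 88.034 %
Therefore Christiansen's uniformity coefficient CU = 88.034 %.


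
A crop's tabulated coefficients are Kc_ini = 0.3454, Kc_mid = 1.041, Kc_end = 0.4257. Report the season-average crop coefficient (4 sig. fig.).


Approach: apply a simple seasonal average, Kc_avg = (Kc_ini + Kc_mid + Kc_end)/3.
Kc_avg = (0.3454 + 1.041 + 0.4257)/3 = 0.6040
Therefore the season-average crop coefficient = 0.6040.


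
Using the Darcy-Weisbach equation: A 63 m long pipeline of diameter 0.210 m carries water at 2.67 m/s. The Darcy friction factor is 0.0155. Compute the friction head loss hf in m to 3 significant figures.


Approach: apply the Darcy-Weisbach equation, hf = f*(L/D)*(v^2/(2g)).
hf = 0.0155 * (63/0.210) * (2.67^2 / (2*9.81))
hf = 1.69 m
Therefore the friction head loss hf = 1.69 m.


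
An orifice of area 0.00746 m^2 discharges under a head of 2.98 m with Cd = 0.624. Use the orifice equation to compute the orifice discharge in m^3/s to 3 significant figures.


Approach: apply the orifice equation, Q = Cd*A*sqrt(2*g*h).
Q = 0.624 * 0.00746 * sqrt(2*9.81*2.98) = 0.0356 m^3/s
Therefore the orifice discharge = 0.0356 m^3/s.


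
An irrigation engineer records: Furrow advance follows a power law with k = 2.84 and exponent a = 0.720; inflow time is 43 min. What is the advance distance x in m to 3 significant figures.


Approach: apply the power-law advance function, x = k*t^a.
x = 2.84 * 43^0.720 = 42.6 m
Therefore the advance distance x = 42.6 m.


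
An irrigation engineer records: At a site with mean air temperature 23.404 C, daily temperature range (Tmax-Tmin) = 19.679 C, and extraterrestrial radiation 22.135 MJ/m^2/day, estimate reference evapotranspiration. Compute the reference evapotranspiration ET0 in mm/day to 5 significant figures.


Approach: apply the Hargreaves-Samani method, ET0 = 0.0023*(Tmean+17.8)*sqrt(Tmax-Tmin)*0.408*Ra.
ET0 = 0.0023*(23.404+17.8)*sqrt(19.679)*0.408*22.135 = 3.7967 mm/day
Therefore the reference evapotranspiration ET0 = 3.7967 mm/day.


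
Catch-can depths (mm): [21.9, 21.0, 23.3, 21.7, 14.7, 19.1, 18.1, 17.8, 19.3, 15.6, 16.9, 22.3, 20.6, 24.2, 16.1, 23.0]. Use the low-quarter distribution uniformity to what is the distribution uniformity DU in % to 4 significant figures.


Approach: apply the low-quarter distribution uniformity, DU = (mean of lowest quarter of readings / overall mean)*100.
sorted lowest 4 of 16: [14.7, 15.6, 16.1, 16.9] -> mean = 15.8250 mm
overall mean = 19.7250 mm
DU = (15.8250/19.7250)*100 = 80.23 %
Therefore the distribution uniformity DU = 80.23 %.


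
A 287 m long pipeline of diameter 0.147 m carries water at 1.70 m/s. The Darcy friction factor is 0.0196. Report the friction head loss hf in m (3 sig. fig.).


Approach: apply the Darcy-Weisbach equation, hf = f*(L/D)*(v^2/(2g)).
hf = 0.0196 * (287/0.147) * (1.70^2 / (2*9.81))
hf = 5.64 m
Therefore the friction head loss hf = 5.64 m.


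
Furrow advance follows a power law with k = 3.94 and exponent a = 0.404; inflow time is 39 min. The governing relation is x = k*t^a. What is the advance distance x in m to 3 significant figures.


x = 3.94 * 39^0.404 = 17.3 m
Therefore the advance distance x = 17.3 m.


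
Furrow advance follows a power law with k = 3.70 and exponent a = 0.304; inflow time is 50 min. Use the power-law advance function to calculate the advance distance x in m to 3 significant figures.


Approach: apply the power-law advance function, x = k*t^a.
x = 3.70 * 50^0.304 = 12.2 m
Therefore the advance distance x = 12.2 m.


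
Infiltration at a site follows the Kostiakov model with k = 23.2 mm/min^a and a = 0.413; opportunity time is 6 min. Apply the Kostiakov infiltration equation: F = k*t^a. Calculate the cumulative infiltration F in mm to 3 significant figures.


F = 23.2 * 6^0.413 = 48.6 mm
Therefore the cumulative infiltration F = 48.6 mm.


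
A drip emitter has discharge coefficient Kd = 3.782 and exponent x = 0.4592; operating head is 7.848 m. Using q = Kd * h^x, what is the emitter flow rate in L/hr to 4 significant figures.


q = 3.782 * 7.848^0.4592 = 9.741 L/hr
Therefore the emitter flow rate = 9.741 L/hr.


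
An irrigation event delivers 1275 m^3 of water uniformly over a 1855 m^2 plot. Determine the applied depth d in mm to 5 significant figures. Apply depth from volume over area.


Approach: apply depth from volume over area, d = (V/A)*1000.
d = (1275 / 1855) * 1000 = 687.33 mm
Therefore the applied depth d = 687.33 mm.


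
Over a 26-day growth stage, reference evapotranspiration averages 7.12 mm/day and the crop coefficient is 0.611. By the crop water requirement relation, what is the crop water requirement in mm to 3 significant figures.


Approach: apply the crop water requirement relation, CWR = ET0 * Kc * days.
CWR = 7.12 * 0.611 * 26 = 113 mm
Therefore the crop water requirement = 113 mm.


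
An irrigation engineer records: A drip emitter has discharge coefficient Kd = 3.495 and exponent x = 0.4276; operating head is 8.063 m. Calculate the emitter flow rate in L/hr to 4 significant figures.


Approach: apply the emitter characteristic equation, q = Kd * h^x.
q = 3.495 * 8.063^0.4276 = 8.532 L/hr
Therefore the emitter flow rate = 8.532 L/hr.


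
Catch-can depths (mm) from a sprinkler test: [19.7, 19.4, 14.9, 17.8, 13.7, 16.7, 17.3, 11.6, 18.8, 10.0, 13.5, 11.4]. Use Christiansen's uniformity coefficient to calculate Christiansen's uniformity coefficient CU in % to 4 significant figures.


Approach: apply Christiansen's uniformity coefficient, CU = (1 - mean_abs_deviation/mean)*100.
mean = 15.4000 mm
mean |d_i - mean| = 2.88333 mm
CU = (1 - 2.88333/15.4000)*100 = 81.28 %
Therefore Christiansen's uniformity coefficient CU = 81.28 %.


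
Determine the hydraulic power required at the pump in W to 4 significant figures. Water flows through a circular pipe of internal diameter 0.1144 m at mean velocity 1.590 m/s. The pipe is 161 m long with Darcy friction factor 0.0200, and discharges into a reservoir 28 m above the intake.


Approach: apply continuity + Darcy-Weisbach + hydraulic power, Q = A*v; hf = f*(L/D)*(v^2/(2g)); H = static + hf; P = rho*g*Q*H.
Step 1 — flow rate (continuity, Q = A*v):
  A = pi*(0.1144/2)^2 = 0.0102788 m^2
  Q = 0.0102788 * 1.590 = 0.0163433 m^3/s
Step 2 — friction head loss (Darcy-Weisbach):
  hf = 0.0200 * (161/0.1144) * (1.590^2 / (2*9.81))
  hf = 3.62681 m
Step 3 — total head: H = 28 + 3.62681 = 31.6268 m
Step 4 — hydraulic power (P = rho*g*Q*H):
  P = 1000 * 9.81 * 0.0163433 * 31.6268 = 5071 W
Therefore the hydraulic power required at the pump = 5071 W.


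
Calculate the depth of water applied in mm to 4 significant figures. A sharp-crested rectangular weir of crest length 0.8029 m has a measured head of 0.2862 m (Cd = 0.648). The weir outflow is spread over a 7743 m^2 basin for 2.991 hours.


Approach: apply the rectangular weir equation with a volume-to-depth conversion, Q = (2/3)*Cd*L*sqrt(2g)*H^1.5; d = Q*t/A * 1000.
Step 1 — weir discharge:
  Q = (2/3)*0.648*0.8029*sqrt(2*9.81)*0.2862^1.5 = 0.235233 m^3/s
Step 2 — volume: V = 0.235233 * 2.991*3600 = 2532.90 m^3
Step 3 — depth: d = V/A * 1000 = 2532.90/7743 * 1000 = 327.1 mm
Therefore the depth of water applied = 327.1 mm.


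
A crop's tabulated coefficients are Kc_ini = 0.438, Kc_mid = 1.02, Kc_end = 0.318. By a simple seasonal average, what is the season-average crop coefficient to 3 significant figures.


Approach: apply a simple seasonal average, Kc_avg = (Kc_ini + Kc_mid + Kc_end)/3.
Kc_avg = (0.438 + 1.02 + 0.318)/3 = 0.592
Therefore the season-average crop coefficient = 0.592.


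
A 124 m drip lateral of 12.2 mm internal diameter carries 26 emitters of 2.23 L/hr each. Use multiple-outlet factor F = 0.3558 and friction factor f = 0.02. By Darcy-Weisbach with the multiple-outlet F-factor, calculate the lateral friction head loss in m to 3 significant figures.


Approach: apply Darcy-Weisbach with the multiple-outlet F-factor, Q = n*q/(3600*1000) m^3/s; v = Q/A; hf = F*f*(L/D)*(v^2/(2g)).
Q = 26*2.23/(3600*1000) = 1.6106e-05 m^3/s
A = pi*(12.2e-3/2)^2 = 1.1690e-04 m^2, so v = Q/A = 0.13777 m/s
hf = 0.3558*0.02*(124/0.0122)*(0.13777^2/(2*9.81)) = 0.0700 m
Therefore the lateral friction head loss = 0.0700 m.


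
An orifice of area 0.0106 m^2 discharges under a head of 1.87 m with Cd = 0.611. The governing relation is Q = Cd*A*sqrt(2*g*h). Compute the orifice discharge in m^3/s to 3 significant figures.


Q = 0.611 * 0.0106 * sqrt(2*9.81*1.87) = 0.0392 m^3/s
Therefore the orifice discharge = 0.0392 m^3/s.


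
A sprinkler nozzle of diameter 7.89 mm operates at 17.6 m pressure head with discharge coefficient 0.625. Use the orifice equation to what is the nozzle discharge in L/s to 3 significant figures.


Approach: apply the orifice equation, Q = Cd*A*sqrt(2*g*h), A = pi*(d/2)^2.
A = pi*(7.89e-3/2)^2 = 4.8893e-05 m^2
Q = 0.625 * 4.8893e-05 * sqrt(2*9.81*17.6) * 1000 = 0.568 L/s
Therefore the nozzle discharge = 0.568 L/s.


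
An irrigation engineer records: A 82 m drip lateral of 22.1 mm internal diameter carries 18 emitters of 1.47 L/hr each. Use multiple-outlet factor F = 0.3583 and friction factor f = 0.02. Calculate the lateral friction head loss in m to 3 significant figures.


Approach: apply Darcy-Weisbach with the multiple-outlet F-factor, Q = n*q/(3600*1000) m^3/s; v = Q/A; hf = F*f*(L/D)*(v^2/(2g)).
Q = 18*1.47/(3600*1000) = 7.3500e-06 m^3/s
A = pi*(22.1e-3/2)^2 = 3.8360e-04 m^2, so v = Q/A = 0.019161 m/s
hf = 0.3583*0.02*(82/0.0221)*(0.019161^2/(2*9.81)) = 0.000498 m
Therefore the lateral friction head loss = 0.000498 m.


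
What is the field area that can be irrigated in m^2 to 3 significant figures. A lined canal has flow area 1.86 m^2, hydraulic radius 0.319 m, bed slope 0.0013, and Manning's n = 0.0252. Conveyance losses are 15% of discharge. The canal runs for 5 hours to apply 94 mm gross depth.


Approach: apply Manning's equation with a conveyance and depth budget, Q = (1/n)*A*R^(2/3)*S^(1/2); Q_field = Q*(1-loss); Area = Q_field*t/(d/1000).
Step 1 — canal discharge (Manning's equation):
  Q = (1/0.0252) * 1.86 * 0.319^(2/3) * 0.0013^(1/2) = 1.2424 m^3/s
Step 2 — delivered flow: Q_field = 1.2424*(1 - 15/100) = 1.0561 m^3/s
Step 3 — volume delivered: V = 1.0561 * 5*3600 = 19009 m^3
Step 4 — area served: A = V / (depth/1000) = 19009 / 0.094 = 202000 m^2
Therefore the field area that can be irrigated = 202000 m^2.


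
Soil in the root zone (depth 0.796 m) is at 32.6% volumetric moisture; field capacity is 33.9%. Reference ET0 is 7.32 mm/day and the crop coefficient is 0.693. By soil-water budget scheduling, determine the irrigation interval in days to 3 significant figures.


Approach: apply soil-water budget scheduling, SMD = (FC-theta)/100*depth*1000; ETc = ET0*Kc; interval = SMD/ETc.
Step 1 — soil moisture deficit:
  SMD = (33.9 - 32.6)/100 * 0.796 * 1000 = 10.348 mm
Step 2 — daily crop ET (ETc = ET0*Kc):
  ETc = 7.32 * 0.693 = 5.0728 mm/day
Step 3 — irrigation interval (SMD/ETc):
  interval = 10.348 / 5.0728 = 2.04 days
Therefore the irrigation interval = 2.04 days.


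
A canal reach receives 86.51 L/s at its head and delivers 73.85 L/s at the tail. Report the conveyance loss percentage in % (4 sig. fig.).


Approach: apply the conveyance loss ratio, loss% = ((Q_head - Q_tail)/Q_head)*100.
loss = ((86.51 - 73.85)/86.51)*100 = 14.63 %
Therefore the conveyance loss percentage = 14.63 %.
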